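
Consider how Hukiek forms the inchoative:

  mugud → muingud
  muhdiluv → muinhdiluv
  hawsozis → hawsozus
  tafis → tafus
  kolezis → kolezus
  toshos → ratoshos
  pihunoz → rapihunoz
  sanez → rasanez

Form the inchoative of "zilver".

razilver

"zilver" has last vowel 'e'. The one such stem in the data (sanez → rasanez) adds the prefix ra-, so the same rule applies.
The other patterns: stems whose last vowel is 'u' insert -in- after the first vowel; stems whose last vowel is 'i' change the last vowel to 'u'.
So zilver → razilver.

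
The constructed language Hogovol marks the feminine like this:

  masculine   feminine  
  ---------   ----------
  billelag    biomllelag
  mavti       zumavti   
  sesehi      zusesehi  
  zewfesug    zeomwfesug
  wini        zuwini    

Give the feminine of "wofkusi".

zuwofkusi

billelag and sesehi both have 3 vowels yet inflect differently (biomllelag, zusesehi), so the number of vowels is not what conditions the rule; the final letter is.
"wofkusi" ends in -i. The stems ending in -i (wini → zuwini, sesehi → zusesehi, mavti → zumavti) add the prefix zu-.
The other pattern: stems ending in -g insert -om- after the first vowel.
So wofkusi → zuwofkusi.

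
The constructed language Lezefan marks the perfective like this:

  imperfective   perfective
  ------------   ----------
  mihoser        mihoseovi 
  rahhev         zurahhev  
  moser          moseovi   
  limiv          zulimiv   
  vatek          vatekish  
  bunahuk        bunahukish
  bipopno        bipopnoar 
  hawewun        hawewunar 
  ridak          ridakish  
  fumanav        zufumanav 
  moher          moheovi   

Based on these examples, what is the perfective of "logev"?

rahhev and moser both have last vowel 'e' yet inflect differently (zurahhev, moseovi), so the last vowel is not what conditions the rule; the final letter is.
"logev" ends in -v. The stems ending in -v (fumanav → zufumanav, limiv → zulimiv, rahhev → zurahhev) add the prefix zu-.
The other patterns: stems ending in -r drop the final letter and add -ovi; stems ending in -k add -ish; stems ending in -n or -o add -ar.
So logev → zulogev.

zulogev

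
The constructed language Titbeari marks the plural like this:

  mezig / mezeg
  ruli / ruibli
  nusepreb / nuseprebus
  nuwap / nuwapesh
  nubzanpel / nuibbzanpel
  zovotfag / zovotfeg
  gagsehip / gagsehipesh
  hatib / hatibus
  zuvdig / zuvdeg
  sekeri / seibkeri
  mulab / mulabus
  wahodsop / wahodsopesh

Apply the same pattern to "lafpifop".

lafpifopesh

mezig and hatib both have last vowel 'i' yet inflect differently (mezeg, hatibus), so the last vowel is not what conditions the rule; the final letter is.
"lafpifop" ends in -p. The stems ending in -p (wahodsop → wahodsopesh, nuwap → nuwapesh, gagsehip → gagsehipesh) add -esh.
So lafpifop → lafpifopesh.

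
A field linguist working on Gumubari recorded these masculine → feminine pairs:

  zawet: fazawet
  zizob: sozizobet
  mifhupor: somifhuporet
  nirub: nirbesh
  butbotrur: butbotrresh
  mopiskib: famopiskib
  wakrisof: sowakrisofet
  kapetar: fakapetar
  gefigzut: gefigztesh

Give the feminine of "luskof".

butbotrur and mifhupor both end in -r yet inflect differently (butbotrresh, somifhuporet), so the final letter is not what conditions the rule; the last vowel is.
"luskof" has last vowel 'o'. The stems whose last vowel is 'o' (mifhupor → somifhuporet, wakrisof → sowakrisofet, zizob → sozizobet) add so- … -et around the stem.
The other patterns: stems whose last vowel is 'u' delete the last vowel and add -esh; stems whose last vowel is 'a', 'e' or 'i' add the prefix fa-.
So luskof → soluskofet.

soluskofet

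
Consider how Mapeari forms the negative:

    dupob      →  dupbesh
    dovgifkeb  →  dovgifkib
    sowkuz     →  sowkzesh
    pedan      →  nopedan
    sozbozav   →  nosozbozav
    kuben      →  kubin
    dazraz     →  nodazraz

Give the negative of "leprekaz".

pedan and kuben both end in -n yet inflect differently (nopedan, kubin), so the final letter is not what conditions the rule; the last vowel is.
"leprekaz" has last vowel 'a'. The stems whose last vowel is 'a' (sozbozav → nosozbozav, pedan → nopedan, dazraz → nodazraz) add the prefix no-.
The other patterns: stems whose last vowel is 'e' change the last vowel to 'i'; stems whose last vowel is 'o' or 'u' delete the last vowel and add -esh.
So leprekaz → noleprekaz.

noleprekaz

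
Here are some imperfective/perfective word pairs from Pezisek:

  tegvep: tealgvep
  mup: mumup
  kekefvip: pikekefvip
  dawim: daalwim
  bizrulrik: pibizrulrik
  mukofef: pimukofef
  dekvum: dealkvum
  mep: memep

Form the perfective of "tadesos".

pitadesos

mep and tegvep both end in -p yet inflect differently (memep, tealgvep), so the final letter is not what conditions the rule; the number of vowels is.
"tadesos" has 3 vowels. The stems with 3 vowels (mukofef → pimukofef, bizrulrik → pibizrulrik, kekefvip → pikekefvip) add the prefix pi-.
The other patterns: stems with 1 vowel repeat the first consonant+vowel as a prefix; stems with 2 vowels insert -al- after the first vowel.
So tadesos → pitadesos.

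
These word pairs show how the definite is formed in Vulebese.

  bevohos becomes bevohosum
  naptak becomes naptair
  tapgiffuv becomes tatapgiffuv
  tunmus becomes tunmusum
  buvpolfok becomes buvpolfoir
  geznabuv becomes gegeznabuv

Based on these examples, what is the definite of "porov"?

poporov

buvpolfok and bevohos both have last vowel 'o' yet inflect differently (buvpolfoir, bevohosum), so the last vowel is not what conditions the rule; the final letter is.
"porov" ends in -v. The stems ending in -v (geznabuv → gegeznabuv, tapgiffuv → tatapgiffuv) repeat the first consonant+vowel as a prefix.
So porov → poporov.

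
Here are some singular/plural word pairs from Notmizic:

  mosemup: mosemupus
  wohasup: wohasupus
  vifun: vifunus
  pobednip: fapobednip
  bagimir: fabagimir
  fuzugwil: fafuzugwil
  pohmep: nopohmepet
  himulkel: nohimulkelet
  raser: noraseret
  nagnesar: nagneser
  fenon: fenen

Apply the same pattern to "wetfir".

fawetfir

mosemup and pobednip both end in -p yet inflect differently (mosemupus, fapobednip), so the final letter is not what conditions the rule; the last vowel is.
"wetfir" has last vowel 'i'. The stems whose last vowel is 'i' (pobednip → fapobednip, bagimir → fabagimir, fuzugwil → fafuzugwil) add the prefix fa-.
The other patterns: stems whose last vowel is 'u' add -us; stems whose last vowel is 'e' add no- … -et around the stem; stems whose last vowel is 'a' or 'o' change the last vowel to 'e'.
So wetfir → fawetfir.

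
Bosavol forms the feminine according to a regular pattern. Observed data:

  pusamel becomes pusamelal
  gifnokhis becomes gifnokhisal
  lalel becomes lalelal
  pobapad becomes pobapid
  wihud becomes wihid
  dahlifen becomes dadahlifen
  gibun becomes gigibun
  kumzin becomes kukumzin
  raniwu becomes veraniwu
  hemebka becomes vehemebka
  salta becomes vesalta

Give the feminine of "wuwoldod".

"wuwoldod" ends in -d. The stems ending in -d (pobapad → pobapid, wihud → wihid) change the last vowel to 'i'.
The other patterns: stems ending in -l or -s add -al; stems ending in -n repeat the first consonant+vowel as a prefix; stems ending in -a or -u add the prefix ve-.
So wuwoldod → wuwoldid.

wuwoldid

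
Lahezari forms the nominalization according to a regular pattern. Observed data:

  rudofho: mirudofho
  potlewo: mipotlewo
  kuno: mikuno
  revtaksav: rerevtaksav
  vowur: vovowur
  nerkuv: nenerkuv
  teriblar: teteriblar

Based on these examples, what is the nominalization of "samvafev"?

sasamvafev

"samvafev" ends in -v. The stems ending in -v (revtaksav → rerevtaksav, nerkuv → nenerkuv) repeat the first consonant+vowel as a prefix.
So samvafev → sasamvafev.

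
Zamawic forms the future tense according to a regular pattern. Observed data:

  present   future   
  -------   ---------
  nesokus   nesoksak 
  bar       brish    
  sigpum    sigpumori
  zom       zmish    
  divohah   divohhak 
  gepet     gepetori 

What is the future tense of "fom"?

zom and sigpum both end in -m yet inflect differently (zmish, sigpumori), so the final letter is not what conditions the rule; the number of vowels is.
"fom" has 1 vowel. The stems with 1 vowel (zom → zmish, bar → brish) delete the last vowel and add -ish.
The other patterns: stems with 2 vowels add -ori; stems with 3 vowels delete the last vowel and add -ak.
So fom → fmish.

fmish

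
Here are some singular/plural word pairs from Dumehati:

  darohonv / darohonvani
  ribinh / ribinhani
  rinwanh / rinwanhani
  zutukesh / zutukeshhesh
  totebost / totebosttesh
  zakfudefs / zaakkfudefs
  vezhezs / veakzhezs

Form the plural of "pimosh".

ribinh and zutukesh both end in -h yet inflect differently (ribinhani, zutukeshhesh), so the final letter is not what conditions the rule; the second-to-last letter is.
"pimosh" has second-to-last letter 's'. The stems whose second-to-last letter is 's' (zutukesh → zutukeshhesh, totebost → totebosttesh) double the final consonant and add -esh.
The other patterns: stems whose second-to-last letter is 'n' add -ani; stems whose second-to-last letter is 'f' or 'z' insert -ak- after the first vowel.
So pimosh → pimoshhesh.

pimoshhesh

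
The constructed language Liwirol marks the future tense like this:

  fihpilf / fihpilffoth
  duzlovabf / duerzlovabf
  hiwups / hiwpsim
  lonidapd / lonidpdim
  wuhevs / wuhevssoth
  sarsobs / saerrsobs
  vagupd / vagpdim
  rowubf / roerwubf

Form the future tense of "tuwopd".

tuwpdim

"tuwopd" has second-to-last letter 'p'. The stems whose second-to-last letter is 'p' (hiwups → hiwpsim, vagupd → vagpdim, lonidapd → lonidpdim) delete the last vowel and add -im.
So tuwopd → tuwpdim.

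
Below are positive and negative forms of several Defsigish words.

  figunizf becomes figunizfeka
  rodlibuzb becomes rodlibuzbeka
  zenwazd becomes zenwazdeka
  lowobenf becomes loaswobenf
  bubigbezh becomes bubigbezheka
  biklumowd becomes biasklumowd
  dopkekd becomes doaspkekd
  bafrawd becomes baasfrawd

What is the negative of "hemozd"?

hemozdeka

zenwazd and biklumowd both end in -d yet inflect differently (zenwazdeka, biasklumowd), so the final letter is not what conditions the rule; the second-to-last letter is.
"hemozd" has second-to-last letter 'z'. The stems whose second-to-last letter is 'z' (zenwazd → zenwazdeka, rodlibuzb → rodlibuzbeka, figunizf → figunizfeka) add -eka.
So hemozd → hemozdeka.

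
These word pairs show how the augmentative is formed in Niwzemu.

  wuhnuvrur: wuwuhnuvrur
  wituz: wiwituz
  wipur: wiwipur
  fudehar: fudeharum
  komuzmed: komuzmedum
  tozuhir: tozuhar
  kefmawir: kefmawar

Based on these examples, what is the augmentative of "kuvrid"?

wipur and kefmawir both end in -r yet inflect differently (wiwipur, kefmawar), so the final letter is not what conditions the rule; the last vowel is.
"kuvrid" has last vowel 'i'. The stems whose last vowel is 'i' (kefmawir → kefmawar, tozuhir → tozuhar) change the last vowel to 'a'.
The other patterns: stems whose last vowel is 'u' repeat the first consonant+vowel as a prefix; stems whose last vowel is 'a' or 'e' add -um.
So kuvrid → kuvrad.

kuvrad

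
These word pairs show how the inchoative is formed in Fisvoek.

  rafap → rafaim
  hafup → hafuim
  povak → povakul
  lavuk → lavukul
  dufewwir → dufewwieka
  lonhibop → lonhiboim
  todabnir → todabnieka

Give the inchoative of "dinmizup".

dinmizuim

rafap and povak both have last vowel 'a' yet inflect differently (rafaim, povakul), so the last vowel is not what conditions the rule; the final letter is.
"dinmizup" ends in -p. The stems ending in -p (lonhibop → lonhiboim, hafup → hafuim, rafap → rafaim) drop the final letter and add -im.
The other patterns: stems ending in -r drop the final letter and add -eka; stems ending in -k add -ul.
So dinmizup → dinmizuim.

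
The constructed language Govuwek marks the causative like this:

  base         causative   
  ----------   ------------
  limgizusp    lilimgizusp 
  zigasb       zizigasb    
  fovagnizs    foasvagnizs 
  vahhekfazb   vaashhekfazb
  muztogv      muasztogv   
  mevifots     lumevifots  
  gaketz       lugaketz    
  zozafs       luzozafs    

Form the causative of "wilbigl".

zigasb and vahhekfazb both end in -b yet inflect differently (zizigasb, vaashhekfazb), so the final letter is not what conditions the rule; the second-to-last letter is.
"wilbigl" has second-to-last letter 'g'. The one such stem in the data (muztogv → muasztogv) inserts -as- after the first vowel (as do fovagnizs, vahhekfazb), so the same rule applies.
The other patterns: stems whose second-to-last letter is 's' repeat the first consonant+vowel as a prefix; stems whose second-to-last letter is 'f' or 't' add the prefix lu-.
So wilbigl → wiaslbigl.

wiaslbigl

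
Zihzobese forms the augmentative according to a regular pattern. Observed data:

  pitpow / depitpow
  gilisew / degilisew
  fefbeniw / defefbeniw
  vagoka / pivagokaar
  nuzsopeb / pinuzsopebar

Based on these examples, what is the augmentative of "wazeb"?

"wazeb" ends in -b. The one such stem in the data (nuzsopeb → pinuzsopebar) adds pi- … -ar around the stem, so the same rule applies.
The other pattern: stems ending in -w add the prefix de-.
So wazeb → piwazebar.

piwazebar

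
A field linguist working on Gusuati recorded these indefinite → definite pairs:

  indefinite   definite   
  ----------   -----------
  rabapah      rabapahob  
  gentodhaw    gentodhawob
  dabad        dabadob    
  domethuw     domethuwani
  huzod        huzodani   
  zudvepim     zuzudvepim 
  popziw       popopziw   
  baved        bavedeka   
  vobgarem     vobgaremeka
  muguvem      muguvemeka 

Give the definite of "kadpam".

kadpamob

gentodhaw and domethuw both end in -w yet inflect differently (gentodhawob, domethuwani), so the final letter is not what conditions the rule; the last vowel is.
"kadpam" has last vowel 'a'. The stems whose last vowel is 'a' (rabapah → rabapahob, gentodhaw → gentodhawob, dabad → dabadob) add -ob.
The other patterns: stems whose last vowel is 'o' or 'u' add -ani; stems whose last vowel is 'i' repeat the first consonant+vowel as a prefix; stems whose last vowel is 'e' add -eka.
So kadpam → kadpamob.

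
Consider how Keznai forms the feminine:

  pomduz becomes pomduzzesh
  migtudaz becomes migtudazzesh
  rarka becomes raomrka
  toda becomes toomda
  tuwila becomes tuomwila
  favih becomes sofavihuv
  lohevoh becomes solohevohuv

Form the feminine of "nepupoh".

sonepupohuv

migtudaz and rarka both have last vowel 'a' yet inflect differently (migtudazzesh, raomrka), so the last vowel is not what conditions the rule; the final letter is.
"nepupoh" ends in -h. The stems ending in -h (favih → sofavihuv, lohevoh → solohevohuv) add so- … -uv around the stem.
The other patterns: stems ending in -z double the final consonant and add -esh; stems ending in -a insert -om- after the first vowel.
So nepupoh → sonepupohuv.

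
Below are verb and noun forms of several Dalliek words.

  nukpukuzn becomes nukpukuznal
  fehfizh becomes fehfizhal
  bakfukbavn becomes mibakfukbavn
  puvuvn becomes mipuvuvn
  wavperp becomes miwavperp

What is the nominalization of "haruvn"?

miharuvn

nukpukuzn and bakfukbavn both end in -n yet inflect differently (nukpukuznal, mibakfukbavn), so the final letter is not what conditions the rule; the second-to-last letter is.
"haruvn" has second-to-last letter 'v'. The stems whose second-to-last letter is 'v' (bakfukbavn → mibakfukbavn, puvuvn → mipuvuvn) add the prefix mi-.
So haruvn → miharuvn.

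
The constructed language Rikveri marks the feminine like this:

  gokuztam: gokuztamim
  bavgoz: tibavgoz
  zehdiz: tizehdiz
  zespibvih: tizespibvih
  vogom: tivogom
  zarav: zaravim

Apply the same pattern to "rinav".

rinavim

gokuztam and vogom both end in -m yet inflect differently (gokuztamim, tivogom), so the final letter is not what conditions the rule; the last vowel is.
"rinav" has last vowel 'a'. The stems whose last vowel is 'a' (gokuztam → gokuztamim, zarav → zaravim) add -im.
The other pattern: stems whose last vowel is 'i' or 'o' add the prefix ti-.
So rinav → rinavim.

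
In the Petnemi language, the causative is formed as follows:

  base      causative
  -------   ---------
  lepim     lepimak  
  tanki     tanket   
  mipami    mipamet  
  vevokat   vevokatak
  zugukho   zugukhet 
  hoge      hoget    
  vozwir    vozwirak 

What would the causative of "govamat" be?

vozwir and tanki both have last vowel 'i' yet inflect differently (vozwirak, tanket), so the last vowel is not what conditions the rule; whether the stem ends in a vowel or a consonant is.
"govamat" ends in a consonant. The stems ending in a consonant (vevokat → vevokatak, vozwir → vozwirak, lepim → lepimak) add -ak.
So govamat → govamatak.

govamatak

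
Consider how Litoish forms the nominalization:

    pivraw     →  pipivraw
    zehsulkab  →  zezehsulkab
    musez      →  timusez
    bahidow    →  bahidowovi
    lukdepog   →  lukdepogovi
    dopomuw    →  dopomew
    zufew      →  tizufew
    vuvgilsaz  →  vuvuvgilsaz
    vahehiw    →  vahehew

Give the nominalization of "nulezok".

nulezokovi

zufew and dopomuw both end in -w yet inflect differently (tizufew, dopomew), so the final letter is not what conditions the rule; the last vowel is.
"nulezok" has last vowel 'o'. The stems whose last vowel is 'o' (bahidow → bahidowovi, lukdepog → lukdepogovi) add -ovi.
So nulezok → nulezokovi.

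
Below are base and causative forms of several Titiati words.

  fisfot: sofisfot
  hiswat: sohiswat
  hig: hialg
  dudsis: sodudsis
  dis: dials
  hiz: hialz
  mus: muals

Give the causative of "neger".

dis and dudsis both end in -s yet inflect differently (dials, sodudsis), so the final letter is not what conditions the rule; the number of vowels is.
"neger" has 2 vowels. The stems with 2 vowels (hiswat → sohiswat, dudsis → sodudsis, fisfot → sofisfot) add the prefix so-.
The other pattern: stems with 1 vowel insert -al- after the first vowel.
So neger → soneger.

soneger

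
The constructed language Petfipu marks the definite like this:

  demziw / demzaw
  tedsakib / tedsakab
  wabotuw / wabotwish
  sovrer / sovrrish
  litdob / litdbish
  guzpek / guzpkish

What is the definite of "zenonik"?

demziw and wabotuw both end in -w yet inflect differently (demzaw, wabotwish), so the final letter is not what conditions the rule; the last vowel is.
"zenonik" has last vowel 'i'. The stems whose last vowel is 'i' (tedsakib → tedsakab, demziw → demzaw) change the last vowel to 'a'.
The other pattern: stems whose last vowel is 'e', 'o' or 'u' delete the last vowel and add -ish.
So zenonik → zenonak.

zenonak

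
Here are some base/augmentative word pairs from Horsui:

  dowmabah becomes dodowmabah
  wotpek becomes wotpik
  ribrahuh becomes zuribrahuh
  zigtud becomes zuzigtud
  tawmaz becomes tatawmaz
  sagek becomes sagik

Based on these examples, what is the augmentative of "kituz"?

zukituz

dowmabah and ribrahuh both end in -h yet inflect differently (dodowmabah, zuribrahuh), so the final letter is not what conditions the rule; the last vowel is.
"kituz" has last vowel 'u'. The stems whose last vowel is 'u' (zigtud → zuzigtud, ribrahuh → zuribrahuh) add the prefix zu-.
So kituz → zukituz.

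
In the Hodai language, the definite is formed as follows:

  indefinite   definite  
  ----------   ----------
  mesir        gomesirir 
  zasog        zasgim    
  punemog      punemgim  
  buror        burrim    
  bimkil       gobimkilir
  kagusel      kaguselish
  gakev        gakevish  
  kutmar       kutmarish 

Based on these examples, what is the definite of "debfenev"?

"debfenev" has last vowel 'e'. The stems whose last vowel is 'e' (gakev → gakevish, kagusel → kaguselish) add -ish.
So debfenev → debfenevish.

debfenevish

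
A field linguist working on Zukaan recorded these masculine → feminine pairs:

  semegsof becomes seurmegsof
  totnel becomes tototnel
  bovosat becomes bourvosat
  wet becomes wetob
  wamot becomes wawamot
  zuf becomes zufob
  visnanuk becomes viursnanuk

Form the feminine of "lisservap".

liursservap

wet and wamot both end in -t yet inflect differently (wetob, wawamot), so the final letter is not what conditions the rule; the number of vowels is.
"lisservap" has 3 vowels. The stems with 3 vowels (bovosat → bourvosat, visnanuk → viursnanuk, semegsof → seurmegsof) insert -ur- after the first vowel.
The other patterns: stems with 1 vowel add -ob; stems with 2 vowels repeat the first consonant+vowel as a prefix.
So lisservap → liursservap.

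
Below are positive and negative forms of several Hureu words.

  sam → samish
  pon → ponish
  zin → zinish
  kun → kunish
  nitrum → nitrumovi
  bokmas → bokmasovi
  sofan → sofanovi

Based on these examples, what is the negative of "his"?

sam and nitrum both end in -m yet inflect differently (samish, nitrumovi), so the final letter is not what conditions the rule; the number of vowels is.
"his" has 1 vowel. The stems with 1 vowel (sam → samish, pon → ponish, zin → zinish) add -ish.
The other pattern: stems with 2 vowels add -ovi.
So his → hisish.

hisish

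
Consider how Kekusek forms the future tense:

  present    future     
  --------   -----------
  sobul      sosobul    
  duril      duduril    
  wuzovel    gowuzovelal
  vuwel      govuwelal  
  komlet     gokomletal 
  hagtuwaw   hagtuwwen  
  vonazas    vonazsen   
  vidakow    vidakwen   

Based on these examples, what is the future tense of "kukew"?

"kukew" has last vowel 'e'. The stems whose last vowel is 'e' (wuzovel → gowuzovelal, vuwel → govuwelal, komlet → gokomletal) add go- … -al around the stem.
So kukew → gokukewal.

gokukewal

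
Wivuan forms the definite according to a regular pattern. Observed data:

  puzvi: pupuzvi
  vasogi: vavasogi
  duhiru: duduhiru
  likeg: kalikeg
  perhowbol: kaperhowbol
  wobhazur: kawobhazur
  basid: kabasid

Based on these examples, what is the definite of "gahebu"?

"gahebu" ends in a vowel. The stems ending in a vowel (puzvi → pupuzvi, vasogi → vavasogi, duhiru → duduhiru) repeat the first consonant+vowel as a prefix.
So gahebu → gagahebu.

gagahebu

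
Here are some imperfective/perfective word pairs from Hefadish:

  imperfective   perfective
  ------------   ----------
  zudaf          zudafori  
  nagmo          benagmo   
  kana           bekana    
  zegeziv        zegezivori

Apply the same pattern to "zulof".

kana and zudaf both have last vowel 'a' yet inflect differently (bekana, zudafori), so the last vowel is not what conditions the rule; whether the stem ends in a vowel or a consonant is.
"zulof" ends in a consonant. The stems ending in a consonant (zudaf → zudafori, zegeziv → zegezivori) add -ori.
The other pattern: stems ending in a vowel add the prefix be-.
So zulof → zulofori.

zulofori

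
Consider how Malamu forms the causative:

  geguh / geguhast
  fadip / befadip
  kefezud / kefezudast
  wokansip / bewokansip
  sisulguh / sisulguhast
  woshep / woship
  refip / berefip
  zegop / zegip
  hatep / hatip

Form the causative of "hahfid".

behahfid

wokansip and woshep both end in -p yet inflect differently (bewokansip, woship), so the final letter is not what conditions the rule; the last vowel is.
"hahfid" has last vowel 'i'. The stems whose last vowel is 'i' (wokansip → bewokansip, fadip → befadip, refip → berefip) add the prefix be-.
So hahfid → behahfid.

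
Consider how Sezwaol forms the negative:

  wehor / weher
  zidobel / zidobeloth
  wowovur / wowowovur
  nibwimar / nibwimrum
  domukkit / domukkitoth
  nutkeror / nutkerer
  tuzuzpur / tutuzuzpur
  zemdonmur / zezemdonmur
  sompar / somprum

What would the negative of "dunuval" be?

tuzuzpur and nibwimar both end in -r yet inflect differently (tutuzuzpur, nibwimrum), so the final letter is not what conditions the rule; the last vowel is.
"dunuval" has last vowel 'a'. The stems whose last vowel is 'a' (nibwimar → nibwimrum, sompar → somprum) delete the last vowel and add -um.
The other patterns: stems whose last vowel is 'u' repeat the first consonant+vowel as a prefix; stems whose last vowel is 'o' change the last vowel to 'e'; stems whose last vowel is 'e' or 'i' add -oth.
So dunuval → dunuvlum.

dunuvlum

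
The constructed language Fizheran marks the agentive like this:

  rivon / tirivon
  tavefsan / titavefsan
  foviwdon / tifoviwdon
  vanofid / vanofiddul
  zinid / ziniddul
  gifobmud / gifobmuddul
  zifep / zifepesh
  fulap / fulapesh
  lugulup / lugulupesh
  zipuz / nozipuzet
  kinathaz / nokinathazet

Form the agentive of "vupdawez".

novupdawezet

"vupdawez" ends in -z. The stems ending in -z (zipuz → nozipuzet, kinathaz → nokinathazet) add no- … -et around the stem.
The other patterns: stems ending in -n add the prefix ti-; stems ending in -d double the final consonant and add -ul; stems ending in -p add -esh.
So vupdawez → novupdawezet.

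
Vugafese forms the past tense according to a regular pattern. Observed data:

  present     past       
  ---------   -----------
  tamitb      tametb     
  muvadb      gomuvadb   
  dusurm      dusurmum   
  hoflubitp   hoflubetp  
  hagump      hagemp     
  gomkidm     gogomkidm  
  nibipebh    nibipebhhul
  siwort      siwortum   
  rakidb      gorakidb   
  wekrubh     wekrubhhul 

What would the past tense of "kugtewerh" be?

kugtewerhum

dusurm and gomkidm both end in -m yet inflect differently (dusurmum, gogomkidm), so the final letter is not what conditions the rule; the second-to-last letter is.
"kugtewerh" has second-to-last letter 'r'. The stems whose second-to-last letter is 'r' (siwort → siwortum, dusurm → dusurmum) add -um.
The other patterns: stems whose second-to-last letter is 'b' double the final consonant and add -ul; stems whose second-to-last letter is 'd' add the prefix go-; stems whose second-to-last letter is 'm' or 't' change the last vowel to 'e'.
So kugtewerh → kugtewerhum.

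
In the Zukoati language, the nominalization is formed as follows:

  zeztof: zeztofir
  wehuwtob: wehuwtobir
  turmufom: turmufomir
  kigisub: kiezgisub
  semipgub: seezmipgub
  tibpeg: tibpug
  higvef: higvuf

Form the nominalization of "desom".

"desom" has last vowel 'o'. The stems whose last vowel is 'o' (zeztof → zeztofir, wehuwtob → wehuwtobir, turmufom → turmufomir) add -ir.
So desom → desomir.

desomir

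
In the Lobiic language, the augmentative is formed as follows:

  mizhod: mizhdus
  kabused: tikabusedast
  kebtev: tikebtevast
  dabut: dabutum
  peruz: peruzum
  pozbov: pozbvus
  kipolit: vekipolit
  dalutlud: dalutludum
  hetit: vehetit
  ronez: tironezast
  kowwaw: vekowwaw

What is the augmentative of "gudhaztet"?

"gudhaztet" has last vowel 'e'. The stems whose last vowel is 'e' (kebtev → tikebtevast, ronez → tironezast, kabused → tikabusedast) add ti- … -ast around the stem.
So gudhaztet → tigudhaztetast.

tigudhaztetast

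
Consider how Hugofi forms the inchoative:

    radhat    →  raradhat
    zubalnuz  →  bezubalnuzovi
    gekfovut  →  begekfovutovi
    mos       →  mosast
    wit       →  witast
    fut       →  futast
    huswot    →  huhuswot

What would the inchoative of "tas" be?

wit and radhat both end in -t yet inflect differently (witast, raradhat), so the final letter is not what conditions the rule; the number of vowels is.
"tas" has 1 vowel. The stems with 1 vowel (wit → witast, mos → mosast, fut → futast) add -ast.
So tas → tasast.

tasast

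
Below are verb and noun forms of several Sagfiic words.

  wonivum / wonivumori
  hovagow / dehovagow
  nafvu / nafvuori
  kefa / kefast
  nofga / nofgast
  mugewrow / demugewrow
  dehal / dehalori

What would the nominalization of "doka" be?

"doka" ends in -a. The stems ending in -a (kefa → kefast, nofga → nofgast) drop the final letter and add -ast.
The other patterns: stems ending in -w add the prefix de-; stems ending in -l, -m or -u add -ori.
So doka → dokast.

dokast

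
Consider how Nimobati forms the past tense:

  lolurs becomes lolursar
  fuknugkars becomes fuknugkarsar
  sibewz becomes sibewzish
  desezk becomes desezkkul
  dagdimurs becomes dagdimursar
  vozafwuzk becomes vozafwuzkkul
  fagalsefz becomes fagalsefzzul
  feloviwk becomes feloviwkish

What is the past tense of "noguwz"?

feloviwk and desezk both end in -k yet inflect differently (feloviwkish, desezkkul), so the final letter is not what conditions the rule; the second-to-last letter is.
"noguwz" has second-to-last letter 'w'. The stems whose second-to-last letter is 'w' (sibewz → sibewzish, feloviwk → feloviwkish) add -ish.
The other patterns: stems whose second-to-last letter is 'r' add -ar; stems whose second-to-last letter is 'f' or 'z' double the final consonant and add -ul.
So noguwz → noguwzish.

noguwzish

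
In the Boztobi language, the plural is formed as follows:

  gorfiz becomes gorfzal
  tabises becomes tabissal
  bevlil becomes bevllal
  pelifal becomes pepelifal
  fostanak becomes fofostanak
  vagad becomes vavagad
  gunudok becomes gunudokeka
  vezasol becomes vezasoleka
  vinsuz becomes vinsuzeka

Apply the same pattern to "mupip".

muppal

"mupip" has last vowel 'i'. The stems whose last vowel is 'i' (gorfiz → gorfzal, bevlil → bevllal) delete the last vowel and add -al.
So mupip → muppal.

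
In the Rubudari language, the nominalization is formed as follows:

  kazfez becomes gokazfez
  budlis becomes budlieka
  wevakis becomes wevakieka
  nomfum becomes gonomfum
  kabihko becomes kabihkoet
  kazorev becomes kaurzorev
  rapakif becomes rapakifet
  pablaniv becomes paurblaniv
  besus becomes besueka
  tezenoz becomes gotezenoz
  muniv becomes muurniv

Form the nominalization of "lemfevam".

"lemfevam" ends in -m. The one such stem in the data (nomfum → gonomfum) adds the prefix go-, so the same rule applies.
The other patterns: stems ending in -s drop the final letter and add -eka; stems ending in -v insert -ur- after the first vowel; stems ending in -f or -o add -et.
So lemfevam → golemfevam.

golemfevam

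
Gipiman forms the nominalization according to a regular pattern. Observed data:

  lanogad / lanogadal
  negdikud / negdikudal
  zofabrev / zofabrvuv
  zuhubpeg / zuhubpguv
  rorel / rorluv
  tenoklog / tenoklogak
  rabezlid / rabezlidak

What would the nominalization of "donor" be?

zuhubpeg and tenoklog both end in -g yet inflect differently (zuhubpguv, tenoklogak), so the final letter is not what conditions the rule; the last vowel is.
"donor" has last vowel 'o'. The one such stem in the data (tenoklog → tenoklogak) adds -ak, so the same rule applies.
So donor → donorak.

donorak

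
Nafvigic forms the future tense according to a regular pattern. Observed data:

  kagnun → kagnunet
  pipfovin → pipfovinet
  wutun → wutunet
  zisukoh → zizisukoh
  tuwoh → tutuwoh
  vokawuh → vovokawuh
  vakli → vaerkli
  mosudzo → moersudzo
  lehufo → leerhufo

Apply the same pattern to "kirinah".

"kirinah" ends in -h. The stems ending in -h (zisukoh → zizisukoh, tuwoh → tutuwoh, vokawuh → vovokawuh) repeat the first consonant+vowel as a prefix.
The other patterns: stems ending in -n add -et; stems ending in -i or -o insert -er- after the first vowel.
So kirinah → kikirinah.

kikirinah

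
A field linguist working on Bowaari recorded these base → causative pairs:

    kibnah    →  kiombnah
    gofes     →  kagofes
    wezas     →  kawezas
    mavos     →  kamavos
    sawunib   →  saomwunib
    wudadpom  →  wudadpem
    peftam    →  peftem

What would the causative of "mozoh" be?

moomzoh

"mozoh" ends in -h. The one such stem in the data (kibnah → kiombnah) inserts -om- after the first vowel (as does sawunib), so the same rule applies.
So mozoh → moomzoh.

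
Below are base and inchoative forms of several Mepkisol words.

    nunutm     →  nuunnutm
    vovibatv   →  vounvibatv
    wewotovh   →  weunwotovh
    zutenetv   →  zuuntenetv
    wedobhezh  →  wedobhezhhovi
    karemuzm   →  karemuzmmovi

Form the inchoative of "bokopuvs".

bounkopuvs

wedobhezh and wewotovh both end in -h yet inflect differently (wedobhezhhovi, weunwotovh), so the final letter is not what conditions the rule; the second-to-last letter is.
"bokopuvs" has second-to-last letter 'v'. The one such stem in the data (wewotovh → weunwotovh) inserts -un- after the first vowel (as do zutenetv, vovibatv), so the same rule applies.
So bokopuvs → bounkopuvs.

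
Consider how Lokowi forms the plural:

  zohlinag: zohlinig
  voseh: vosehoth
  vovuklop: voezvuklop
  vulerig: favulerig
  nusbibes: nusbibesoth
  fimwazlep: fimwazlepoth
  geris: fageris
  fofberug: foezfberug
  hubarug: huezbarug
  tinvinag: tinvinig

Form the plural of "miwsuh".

geris and nusbibes both end in -s yet inflect differently (fageris, nusbibesoth), so the final letter is not what conditions the rule; the last vowel is.
"miwsuh" has last vowel 'u'. The stems whose last vowel is 'u' (fofberug → foezfberug, hubarug → huezbarug) insert -ez- after the first vowel.
The other patterns: stems whose last vowel is 'i' add the prefix fa-; stems whose last vowel is 'e' add -oth; stems whose last vowel is 'a' change the last vowel to 'i'.
So miwsuh → miezwsuh.

miezwsuh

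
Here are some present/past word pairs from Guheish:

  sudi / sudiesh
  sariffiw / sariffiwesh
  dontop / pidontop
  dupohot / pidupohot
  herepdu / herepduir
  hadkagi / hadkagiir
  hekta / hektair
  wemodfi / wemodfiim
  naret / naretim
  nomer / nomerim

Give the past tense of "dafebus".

"dafebus" begins with d-. The stems beginning with d- (dontop → pidontop, dupohot → pidupohot) add the prefix pi-.
So dafebus → pidafebus.

pidafebus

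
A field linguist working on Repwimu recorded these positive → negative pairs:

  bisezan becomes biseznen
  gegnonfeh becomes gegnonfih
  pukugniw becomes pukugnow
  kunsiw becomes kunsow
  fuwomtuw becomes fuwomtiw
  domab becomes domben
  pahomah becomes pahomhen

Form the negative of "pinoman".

pahomah and gegnonfeh both end in -h yet inflect differently (pahomhen, gegnonfih), so the final letter is not what conditions the rule; the last vowel is.
"pinoman" has last vowel 'a'. The stems whose last vowel is 'a' (domab → domben, pahomah → pahomhen, bisezan → biseznen) delete the last vowel and add -en.
The other patterns: stems whose last vowel is 'i' change the last vowel to 'o'; stems whose last vowel is 'e' or 'u' change the last vowel to 'i'.
So pinoman → pinomnen.

pinomnen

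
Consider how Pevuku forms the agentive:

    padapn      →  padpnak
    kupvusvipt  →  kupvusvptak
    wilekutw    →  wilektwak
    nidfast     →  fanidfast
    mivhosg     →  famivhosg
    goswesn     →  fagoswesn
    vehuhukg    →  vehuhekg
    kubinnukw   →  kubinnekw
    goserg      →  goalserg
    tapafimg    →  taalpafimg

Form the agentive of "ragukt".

"ragukt" has second-to-last letter 'k'. The stems whose second-to-last letter is 'k' (vehuhukg → vehuhekg, kubinnukw → kubinnekw) change the last vowel to 'e'.
So ragukt → ragekt.

ragekt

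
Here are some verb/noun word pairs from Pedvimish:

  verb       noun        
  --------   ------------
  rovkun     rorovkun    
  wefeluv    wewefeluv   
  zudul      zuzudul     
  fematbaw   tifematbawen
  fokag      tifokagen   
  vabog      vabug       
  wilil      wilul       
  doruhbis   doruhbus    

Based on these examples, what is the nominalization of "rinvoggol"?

rinvoggul

fokag and vabog both end in -g yet inflect differently (tifokagen, vabug), so the final letter is not what conditions the rule; the last vowel is.
"rinvoggol" has last vowel 'o'. The one such stem in the data (vabog → vabug) changes the last vowel to 'u' (as do wilil, doruhbis), so the same rule applies.
So rinvoggol → rinvoggul.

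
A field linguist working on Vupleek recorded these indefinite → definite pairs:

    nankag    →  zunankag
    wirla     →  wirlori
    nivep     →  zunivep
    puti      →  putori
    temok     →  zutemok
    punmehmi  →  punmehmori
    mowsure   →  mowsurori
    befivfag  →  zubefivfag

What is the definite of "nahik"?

"nahik" ends in a consonant. The stems ending in a consonant (nivep → zunivep, befivfag → zubefivfag, temok → zutemok) add the prefix zu-.
The other pattern: stems ending in a vowel drop the final letter and add -ori.
So nahik → zunahik.

zunahik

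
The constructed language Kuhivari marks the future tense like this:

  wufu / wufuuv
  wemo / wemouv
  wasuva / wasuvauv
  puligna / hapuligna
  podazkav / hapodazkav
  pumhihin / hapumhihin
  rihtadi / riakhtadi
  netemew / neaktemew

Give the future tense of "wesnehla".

wesnehlauv

wasuva and puligna both end in -a yet inflect differently (wasuvauv, hapuligna), so the final letter is not what conditions the rule; the first letter is.
"wesnehla" begins with w-. The stems beginning with w- (wufu → wufuuv, wemo → wemouv, wasuva → wasuvauv) add -uv.
The other patterns: stems beginning with p- add the prefix ha-; stems beginning with n- or r- insert -ak- after the first vowel.
So wesnehla → wesnehlauv.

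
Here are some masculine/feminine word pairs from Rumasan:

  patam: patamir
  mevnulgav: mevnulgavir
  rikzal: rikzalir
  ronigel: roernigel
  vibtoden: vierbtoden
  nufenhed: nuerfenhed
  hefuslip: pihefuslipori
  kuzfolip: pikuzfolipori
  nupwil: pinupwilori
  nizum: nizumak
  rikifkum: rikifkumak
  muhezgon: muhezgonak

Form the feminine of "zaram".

rikzal and ronigel both end in -l yet inflect differently (rikzalir, roernigel), so the final letter is not what conditions the rule; the last vowel is.
"zaram" has last vowel 'a'. The stems whose last vowel is 'a' (patam → patamir, mevnulgav → mevnulgavir, rikzal → rikzalir) add -ir.
So zaram → zaramir.

zaramir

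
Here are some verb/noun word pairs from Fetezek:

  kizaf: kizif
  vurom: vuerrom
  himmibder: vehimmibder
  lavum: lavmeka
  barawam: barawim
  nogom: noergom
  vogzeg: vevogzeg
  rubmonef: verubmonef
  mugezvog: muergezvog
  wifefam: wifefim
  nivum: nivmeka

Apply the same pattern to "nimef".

vogzeg and mugezvog both end in -g yet inflect differently (vevogzeg, muergezvog), so the final letter is not what conditions the rule; the last vowel is.
"nimef" has last vowel 'e'. The stems whose last vowel is 'e' (rubmonef → verubmonef, vogzeg → vevogzeg, himmibder → vehimmibder) add the prefix ve-.
So nimef → venimef.

venimef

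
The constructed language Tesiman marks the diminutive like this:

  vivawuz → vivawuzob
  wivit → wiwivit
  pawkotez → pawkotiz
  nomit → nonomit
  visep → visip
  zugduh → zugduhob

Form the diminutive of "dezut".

pawkotez and vivawuz both end in -z yet inflect differently (pawkotiz, vivawuzob), so the final letter is not what conditions the rule; the last vowel is.
"dezut" has last vowel 'u'. The stems whose last vowel is 'u' (vivawuz → vivawuzob, zugduh → zugduhob) add -ob.
So dezut → dezutob.

dezutob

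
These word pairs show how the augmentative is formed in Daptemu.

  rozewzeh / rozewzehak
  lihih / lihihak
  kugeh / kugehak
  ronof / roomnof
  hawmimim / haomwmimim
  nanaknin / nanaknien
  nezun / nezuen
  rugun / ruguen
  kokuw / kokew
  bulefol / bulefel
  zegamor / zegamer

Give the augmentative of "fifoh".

fifohak

lihih and hawmimim both have last vowel 'i' yet inflect differently (lihihak, haomwmimim), so the last vowel is not what conditions the rule; the final letter is.
"fifoh" ends in -h. The stems ending in -h (rozewzeh → rozewzehak, lihih → lihihak, kugeh → kugehak) add -ak.
So fifoh → fifohak.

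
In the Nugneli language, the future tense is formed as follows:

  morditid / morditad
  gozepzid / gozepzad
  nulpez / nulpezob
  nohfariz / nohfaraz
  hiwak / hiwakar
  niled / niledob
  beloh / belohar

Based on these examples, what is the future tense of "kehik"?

kehak

gozepzid and niled both end in -d yet inflect differently (gozepzad, niledob), so the final letter is not what conditions the rule; the last vowel is.
"kehik" has last vowel 'i'. The stems whose last vowel is 'i' (gozepzid → gozepzad, morditid → morditad, nohfariz → nohfaraz) change the last vowel to 'a'.
So kehik → kehak.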